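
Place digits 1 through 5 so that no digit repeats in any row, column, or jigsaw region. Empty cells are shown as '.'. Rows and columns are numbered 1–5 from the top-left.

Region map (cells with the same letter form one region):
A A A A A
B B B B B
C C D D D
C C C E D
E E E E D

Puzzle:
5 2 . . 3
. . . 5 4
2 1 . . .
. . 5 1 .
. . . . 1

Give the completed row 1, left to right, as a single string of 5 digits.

52143

R1C4 = 4: row 1 has {2,3,5}; col 4 has {1,5}; region has {2,3,5} → only 4 remains.
R2C2 = 3 (sole candidate).
R3C4 = 3 (sole candidate).
R3C5 = 5 (sole candidate).
R4C2 = 4 (sole candidate).
R4C5 = 2 (sole candidate).
R5C2 = 5 (sole candidate).
R5C4 = 2 (sole candidate).
R1C3 = 1: row 1 has {2,3,4,5}; col 3 has {5}; region has {2,3,4,5} → only 1 remains.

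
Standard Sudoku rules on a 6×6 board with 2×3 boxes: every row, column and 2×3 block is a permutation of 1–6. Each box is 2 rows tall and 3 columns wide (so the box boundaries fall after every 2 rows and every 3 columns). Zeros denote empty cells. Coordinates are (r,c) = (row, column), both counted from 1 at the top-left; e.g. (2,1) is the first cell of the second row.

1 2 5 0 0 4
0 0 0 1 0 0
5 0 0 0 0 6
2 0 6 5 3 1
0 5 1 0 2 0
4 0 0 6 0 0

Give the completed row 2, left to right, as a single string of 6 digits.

364152

(1,4) = 3 (sole candidate).
(1,5) = 6 (sole candidate).
(2,5) = 5: row 2 has {1}; col 5 has {2,3,6}; box has {1,3,4,6} → only 5 remains.
(2,6) = 2: row 2 has {1,5}; col 6 has {1,4,6}; box has {1,3,4,5,6} → only 2 remains.
(3,5) = 4 (sole candidate).
(4,2) = 4 (sole candidate).
(5,4) = 4 (sole candidate).
(5,6) = 3 (sole candidate).
(6,2) = 3 (sole candidate).
(6,3) = 2 (sole candidate).
(6,5) = 1 (sole candidate).
(6,6) = 5 (sole candidate).
(2,2) = 6: row 2 has {1,2,5}; col 2 has {2,3,4,5}; box has {1,2,5} → only 6 remains.
(3,2) = 1 (sole candidate).
(3,3) = 3 (sole candidate).
(3,4) = 2 (sole candidate).
(5,1) = 6 (sole candidate).
(2,1) = 3: row 2 has {1,2,5,6}; col 1 has {1,2,4,5,6}; box has {1,2,5,6} → only 3 remains.
(2,3) = 4: row 2 has {1,2,3,5,6}; col 3 has {1,2,3,5,6}; box has {1,2,3,5,6} → only 4 remains.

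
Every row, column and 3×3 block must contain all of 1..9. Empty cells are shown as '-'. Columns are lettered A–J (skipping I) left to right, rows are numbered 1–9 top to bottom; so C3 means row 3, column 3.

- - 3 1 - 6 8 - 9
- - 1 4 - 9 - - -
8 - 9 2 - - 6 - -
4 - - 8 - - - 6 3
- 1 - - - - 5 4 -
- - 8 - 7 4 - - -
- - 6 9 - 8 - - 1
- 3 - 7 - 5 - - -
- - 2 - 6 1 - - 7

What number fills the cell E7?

E1 = 5 (sole candidate).
E3 = 3 (sole candidate).
F3 = 7 (sole candidate).
F4 = 2 (sole candidate).
C5 = 7 (sole candidate).
E5 = 9 (sole candidate).
F5 = 3 (sole candidate).
J6 = 2 (sole candidate).
C8 = 4 (sole candidate).
E8 = 2 (sole candidate).
G8 = 9 (sole candidate).
H8 = 8 (sole candidate).
J8 = 6 (sole candidate).
D9 = 3 (sole candidate).
G9 = 4 (sole candidate).
H9 = 5 (sole candidate).
E2 = 8 (sole candidate).
J2 = 5 (sole candidate).
H3 = 1 (sole candidate).
J3 = 4 (sole candidate).
C4 = 5 (sole candidate).
E4 = 1 (sole candidate).
G4 = 7 (sole candidate).
D5 = 6 (sole candidate).
J5 = 8 (sole candidate).
D6 = 5 (sole candidate).
G6 = 1 (sole candidate).
H6 = 9 (sole candidate).
E7 = 4: row 7 has {1,6,8,9}; col 5 has {1,2,3,5,6,7,8,9}; box has {1,2,3,5,6,7,8,9} → only 4 remains.

4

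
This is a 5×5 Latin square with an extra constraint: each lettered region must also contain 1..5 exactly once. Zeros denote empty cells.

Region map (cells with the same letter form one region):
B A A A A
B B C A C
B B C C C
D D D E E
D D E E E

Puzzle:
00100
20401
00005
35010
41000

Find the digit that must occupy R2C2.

R1C1 = 5: row 1 has {1}; col 1 has {2,3,4}; region has {2} → only 5 remains.
R2C2 = 3: row 2 has {1,2,4}; col 2 has {1,5}; region has {2,5} → only 3 remains.

3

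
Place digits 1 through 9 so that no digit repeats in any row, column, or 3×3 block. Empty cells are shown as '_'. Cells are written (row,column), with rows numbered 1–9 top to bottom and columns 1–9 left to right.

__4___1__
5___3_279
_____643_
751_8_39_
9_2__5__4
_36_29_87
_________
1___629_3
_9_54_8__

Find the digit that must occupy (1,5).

9

(2,3) = 8: row 2 has {2,3,5,7,9}; col 3 has {1,2,4,6}; box has {4,5} → only 8 remains.
(3,1) = 2: row 3 has {3,4,6}; col 1 has {1,5,7,9}; box has {4,5,8} → only 2 remains.
(4,6) = 4: row 4 has {1,3,5,7,8,9}; col 6 has {2,5,6,9}; box has {2,5,8,9} → only 4 remains.
(5,2) = 8: row 5 has {2,4,5,9}; col 2 has {3,5,9}; box has {1,2,3,5,6,7,9} → only 8 remains.
(5,7) = 6: row 5 has {2,4,5,8,9}; col 7 has {1,2,3,4,8,9}; box has {3,4,7,8,9} → only 6 remains.
(5,8) = 1: row 5 has {2,4,5,6,8,9}; col 8 has {3,7,8,9}; box has {3,4,6,7,8,9} → only 1 remains.
(6,1) = 4: row 6 has {2,3,6,7,8,9}; col 1 has {1,2,5,7,9}; box has {1,2,3,5,6,7,8,9} → only 4 remains.
(6,4) = 1: row 6 has {2,3,4,6,7,8,9}; col 4 has {5}; box has {2,4,5,8,9} → only 1 remains.
(6,7) = 5: row 6 has {1,2,3,4,6,7,8,9}; col 7 has {1,2,3,4,6,8,9}; box has {1,3,4,6,7,8,9} → only 5 remains.
(7,7) = 7: row 7 has {}; col 7 has {1,2,3,4,5,6,8,9}; box has {3,8,9} → only 7 remains.
(2,4) = 4: row 2 has {2,3,5,7,8,9}; col 4 has {1,5}; box has {3,6} → only 4 remains.
(2,6) = 1: row 2 has {2,3,4,5,7,8,9}; col 6 has {2,4,5,6,9}; box has {3,4,6} → only 1 remains.
(4,4) = 6: row 4 has {1,3,4,5,7,8,9}; col 4 has {1,4,5}; box has {1,2,4,5,8,9} → only 6 remains.
(4,9) = 2: row 4 has {1,3,4,5,6,7,8,9}; col 9 has {3,4,7,9}; box has {1,3,4,5,6,7,8,9} → only 2 remains.
(5,5) = 7: row 5 has {1,2,4,5,6,8,9}; col 5 has {2,3,4,6,8}; box has {1,2,4,5,6,8,9} → only 7 remains.
(2,2) = 6: row 2 has {1,2,3,4,5,7,8,9}; col 2 has {3,5,8,9}; box has {2,4,5,8} → only 6 remains.
(5,4) = 3: row 5 has {1,2,4,5,6,7,8,9}; col 4 has {1,4,5,6}; box has {1,2,4,5,6,7,8,9} → only 3 remains.
(1,1) = 3: row 1 has {1,4}; col 1 has {1,2,4,5,7,9}; box has {2,4,5,6,8} → only 3 remains.
(1,2) = 7: row 1 has {1,3,4}; col 2 has {3,5,6,8,9}; box has {2,3,4,5,6,8} → only 7 remains.
(1,6) = 8: row 1 has {1,3,4,7}; col 6 has {1,2,4,5,6,9}; box has {1,3,4,6} → only 8 remains.
(3,2) = 1: row 3 has {2,3,4,6}; col 2 has {3,5,6,7,8,9}; box has {2,3,4,5,6,7,8} → only 1 remains.
(3,3) = 9: row 3 has {1,2,3,4,6}; col 3 has {1,2,4,6,8}; box has {1,2,3,4,5,6,7,8} → only 9 remains.
(3,4) = 7: row 3 has {1,2,3,4,6,9}; col 4 has {1,3,4,5,6}; box has {1,3,4,6,8} → only 7 remains.
(3,5) = 5: row 3 has {1,2,3,4,6,7,9}; col 5 has {2,3,4,6,7,8}; box has {1,3,4,6,7,8} → only 5 remains.
(3,9) = 8: row 3 has {1,2,3,4,5,6,7,9}; col 9 has {2,3,4,7,9}; box has {1,2,3,4,7,9} → only 8 remains.
(7,6) = 3: row 7 has {7}; col 6 has {1,2,4,5,6,8,9}; box has {2,4,5,6} → only 3 remains.
(8,2) = 4: row 8 has {1,2,3,6,9}; col 2 has {1,3,5,6,7,8,9}; box has {1,9} → only 4 remains.
(8,4) = 8: row 8 has {1,2,3,4,6,9}; col 4 has {1,3,4,5,6,7}; box has {2,3,4,5,6} → only 8 remains.
(8,8) = 5: row 8 has {1,2,3,4,6,8,9}; col 8 has {1,3,7,8,9}; box has {3,7,8,9} → only 5 remains.
(9,1) = 6: row 9 has {4,5,8,9}; col 1 has {1,2,3,4,5,7,9}; box has {1,4,9} → only 6 remains.
(9,6) = 7: row 9 has {4,5,6,8,9}; col 6 has {1,2,3,4,5,6,8,9}; box has {2,3,4,5,6,8} → only 7 remains.
(9,8) = 2: row 9 has {4,5,6,7,8,9}; col 8 has {1,3,5,7,8,9}; box has {3,5,7,8,9} → only 2 remains.
(9,9) = 1: row 9 has {2,4,5,6,7,8,9}; col 9 has {2,3,4,7,8,9}; box has {2,3,5,7,8,9} → only 1 remains.
(1,5) = 9: row 1 has {1,3,4,7,8}; col 5 has {2,3,4,5,6,7,8}; box has {1,3,4,5,6,7,8} → only 9 remains.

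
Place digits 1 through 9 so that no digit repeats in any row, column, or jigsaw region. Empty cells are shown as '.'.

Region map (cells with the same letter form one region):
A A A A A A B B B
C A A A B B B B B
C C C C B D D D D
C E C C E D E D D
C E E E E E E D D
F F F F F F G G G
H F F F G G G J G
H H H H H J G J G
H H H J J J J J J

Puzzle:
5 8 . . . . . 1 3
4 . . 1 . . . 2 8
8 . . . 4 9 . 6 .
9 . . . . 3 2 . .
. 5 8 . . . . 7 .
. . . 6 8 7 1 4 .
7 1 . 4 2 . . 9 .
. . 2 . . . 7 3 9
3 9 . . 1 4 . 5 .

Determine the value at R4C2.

R3C7 = 5 (sole candidate).
R4C8 = 8 (sole candidate).
R6C1 = 2 (sole candidate).
R6C2 = 3 (sole candidate).
R6C9 = 5 (sole candidate).
R7C3 = 5 (sole candidate).
R7C9 = 6 (sole candidate).
R9C3 = 6 (sole candidate).
R9C7 = 8 (sole candidate).
R6C3 = 9 (sole candidate).
R7C6 = 8 (sole candidate).
R7C7 = 3 (sole candidate).
R8C1 = 1 (sole candidate).
R8C2 = 4 (sole candidate).
R8C5 = 5 (sole candidate).
R8C6 = 6 (sole candidate).
R1C6 = 2 (sole candidate).
R2C6 = 5 (sole candidate).
R5C1 = 6 (sole candidate).
R5C6 = 1 (sole candidate).
R8C4 = 8 (sole candidate).
R1C3 = 4 (hidden single in row 1).
R2C3 = 3 (hidden single in row 2).
R3C4 = 3 (hidden single in row 3).
R5C4 = 9 (sole candidate).
R5C5 = 3 (sole candidate).
R5C7 = 4 (sole candidate).
R5C9 = 2 (sole candidate).
R9C9 = 7 (sole candidate).
R1C4 = 7 (sole candidate).
R2C2 = 6 (sole candidate).
R2C7 = 9 (sole candidate).
R3C9 = 1 (sole candidate).
R4C2 = 7: row 4 has {2,3,8,9}; col 2 has {1,3,4,5,6,8,9}; region has {1,2,3,4,5,8,9} → only 7 remains.

7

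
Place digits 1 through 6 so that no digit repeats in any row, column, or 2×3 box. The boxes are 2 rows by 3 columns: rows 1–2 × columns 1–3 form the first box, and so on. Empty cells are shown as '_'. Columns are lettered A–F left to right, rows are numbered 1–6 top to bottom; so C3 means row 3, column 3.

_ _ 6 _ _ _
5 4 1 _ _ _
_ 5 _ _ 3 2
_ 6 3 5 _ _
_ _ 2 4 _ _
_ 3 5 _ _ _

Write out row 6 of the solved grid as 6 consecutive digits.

435261

B1 = 2: row 1 has {6}; col 2 has {3,4,5,6}; box has {1,4,5,6} → only 2 remains.
C3 = 4: row 3 has {2,3,5}; col 3 has {1,2,3,5,6}; box has {3,5,6} → only 4 remains.
B5 = 1: row 5 has {2,4}; col 2 has {2,3,4,5,6}; box has {2,3,5} → only 1 remains.
A1 = 3: row 1 has {2,6}; col 1 has {5}; box has {1,2,4,5,6} → only 3 remains.
D1 = 1: row 1 has {2,3,6}; col 4 has {4,5}; box has {} → only 1 remains.
A3 = 1: row 3 has {2,3,4,5}; col 1 has {3,5}; box has {3,4,5,6} → only 1 remains.
D3 = 6: row 3 has {1,2,3,4,5}; col 4 has {1,4,5}; box has {2,3,5} → only 6 remains.
A4 = 2: row 4 has {3,5,6}; col 1 has {1,3,5}; box has {1,3,4,5,6} → only 2 remains.
A5 = 6: row 5 has {1,2,4}; col 1 has {1,2,3,5}; box has {1,2,3,5} → only 6 remains.
E5 = 5: row 5 has {1,2,4,6}; col 5 has {3}; box has {4} → only 5 remains.
F5 = 3: row 5 has {1,2,4,5,6}; col 6 has {2}; box has {4,5} → only 3 remains.
A6 = 4: row 6 has {3,5}; col 1 has {1,2,3,5,6}; box has {1,2,3,5,6} → only 4 remains.
D6 = 2: row 6 has {3,4,5}; col 4 has {1,4,5,6}; box has {3,4,5} → only 2 remains.
E1 = 4: row 1 has {1,2,3,6}; col 5 has {3,5}; box has {1} → only 4 remains.
F1 = 5: row 1 has {1,2,3,4,6}; col 6 has {2,3}; box has {1,4} → only 5 remains.
D2 = 3: row 2 has {1,4,5}; col 4 has {1,2,4,5,6}; box has {1,4,5} → only 3 remains.
F2 = 6: row 2 has {1,3,4,5}; col 6 has {2,3,5}; box has {1,3,4,5} → only 6 remains.
E4 = 1: row 4 has {2,3,5,6}; col 5 has {3,4,5}; box has {2,3,5,6} → only 1 remains.
F4 = 4: row 4 has {1,2,3,5,6}; col 6 has {2,3,5,6}; box has {1,2,3,5,6} → only 4 remains.
E6 = 6: row 6 has {2,3,4,5}; col 5 has {1,3,4,5}; box has {2,3,4,5} → only 6 remains.
F6 = 1: row 6 has {2,3,4,5,6}; col 6 has {2,3,4,5,6}; box has {2,3,4,5,6} → only 1 remains.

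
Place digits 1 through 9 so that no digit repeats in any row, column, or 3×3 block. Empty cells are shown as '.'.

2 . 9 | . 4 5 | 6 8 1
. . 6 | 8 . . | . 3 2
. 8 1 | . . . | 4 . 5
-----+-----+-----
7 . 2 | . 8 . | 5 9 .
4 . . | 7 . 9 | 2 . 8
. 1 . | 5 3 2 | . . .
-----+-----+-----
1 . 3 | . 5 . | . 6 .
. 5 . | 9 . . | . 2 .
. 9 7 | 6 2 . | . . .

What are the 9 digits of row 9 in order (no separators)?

row 1, column 4 = 3 (sole candidate).
row 2, column 1 = 5 (sole candidate).
row 3, column 1 = 3 (sole candidate).
row 3, column 4 = 2 (sole candidate).
row 3, column 8 = 7 (sole candidate).
row 5, column 3 = 5 (sole candidate).
row 5, column 8 = 1 (sole candidate).
row 6, column 3 = 8 (sole candidate).
row 6, column 7 = 7 (sole candidate).
row 6, column 8 = 4 (sole candidate).
row 6, column 9 = 6 (sole candidate).
row 7, column 4 = 4 (sole candidate).
row 8, column 3 = 4 (sole candidate).
row 9, column 1 = 8: row 9 has {2,6,7,9}; col 1 has {1,2,3,4,5,7}; box has {1,3,4,5,7,9} → only 8 remains.
row 9, column 8 = 5: row 9 has {2,6,7,8,9}; col 8 has {1,2,3,4,6,7,8,9}; box has {2,6} → only 5 remains.
row 1, column 2 = 7 (sole candidate).
row 2, column 2 = 4 (sole candidate).
row 2, column 7 = 9 (sole candidate).
row 3, column 6 = 6 (sole candidate).
row 4, column 4 = 1 (sole candidate).
row 4, column 6 = 4 (sole candidate).
row 4, column 9 = 3 (sole candidate).
row 5, column 5 = 6 (sole candidate).
row 6, column 1 = 9 (sole candidate).
row 7, column 2 = 2 (sole candidate).
row 7, column 7 = 8 (sole candidate).
row 8, column 1 = 6 (sole candidate).
row 8, column 9 = 7 (sole candidate).
row 9, column 9 = 4: row 9 has {2,5,6,7,8,9}; col 9 has {1,2,3,5,6,7,8}; box has {2,5,6,7,8} → only 4 remains.
row 3, column 5 = 9 (sole candidate).
row 4, column 2 = 6 (sole candidate).
row 5, column 2 = 3 (sole candidate).
row 7, column 6 = 7 (sole candidate).
row 7, column 9 = 9 (sole candidate).
row 8, column 5 = 1 (sole candidate).
row 8, column 7 = 3 (sole candidate).
row 9, column 6 = 3: row 9 has {2,4,5,6,7,8,9}; col 6 has {2,4,5,6,7,9}; box has {1,2,4,5,6,7,9} → only 3 remains.
row 9, column 7 = 1: row 9 has {2,3,4,5,6,7,8,9}; col 7 has {2,3,4,5,6,7,8,9}; box has {2,3,4,5,6,7,8,9} → only 1 remains.

897623154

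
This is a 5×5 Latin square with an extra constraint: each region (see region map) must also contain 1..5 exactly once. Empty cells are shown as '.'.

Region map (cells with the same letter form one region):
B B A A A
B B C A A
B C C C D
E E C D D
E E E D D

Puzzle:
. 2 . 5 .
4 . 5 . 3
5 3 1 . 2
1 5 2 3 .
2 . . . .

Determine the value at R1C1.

3

R1C1 = 3: row 1 has {2,5}; col 1 has {1,2,4,5}; region has {2,4,5} → only 3 remains.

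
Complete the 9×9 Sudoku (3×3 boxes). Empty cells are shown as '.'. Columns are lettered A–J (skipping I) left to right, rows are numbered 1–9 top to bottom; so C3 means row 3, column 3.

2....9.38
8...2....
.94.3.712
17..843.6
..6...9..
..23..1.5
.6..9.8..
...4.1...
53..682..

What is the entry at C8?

8

A3 = 6 (sole candidate).
F3 = 5 (sole candidate).
H4 = 2 (sole candidate).
E6 = 7 (sole candidate).
F6 = 6 (sole candidate).
E8 = 5 (sole candidate).
G8 = 6 (sole candidate).
D9 = 7 (sole candidate).
F2 = 7 (sole candidate).
D3 = 8 (sole candidate).
E5 = 1 (sole candidate).
F5 = 2 (sole candidate).
D7 = 2 (sole candidate).
F7 = 3 (sole candidate).
E1 = 4 (sole candidate).
G1 = 5 (sole candidate).
G2 = 4 (sole candidate).
J2 = 9 (sole candidate).
D5 = 5 (sole candidate).
B1 = 1 (sole candidate).
C1 = 7 (sole candidate).
D1 = 6 (sole candidate).
B2 = 5 (sole candidate).
C2 = 3 (sole candidate).
D2 = 1 (sole candidate).
H2 = 6 (sole candidate).
D4 = 9 (sole candidate).
C7 = 1 (sole candidate).
C9 = 9 (sole candidate).
H9 = 4 (sole candidate).
J9 = 1 (sole candidate).
C4 = 5 (sole candidate).
H6 = 8 (sole candidate).
J7 = 7 (sole candidate).
A8 = 7 (sole candidate).
C8 = 8: row 8 has {1,4,5,6,7}; col 3 has {1,2,3,4,5,6,7,9}; box has {1,3,5,6,7,9} → only 8 remains.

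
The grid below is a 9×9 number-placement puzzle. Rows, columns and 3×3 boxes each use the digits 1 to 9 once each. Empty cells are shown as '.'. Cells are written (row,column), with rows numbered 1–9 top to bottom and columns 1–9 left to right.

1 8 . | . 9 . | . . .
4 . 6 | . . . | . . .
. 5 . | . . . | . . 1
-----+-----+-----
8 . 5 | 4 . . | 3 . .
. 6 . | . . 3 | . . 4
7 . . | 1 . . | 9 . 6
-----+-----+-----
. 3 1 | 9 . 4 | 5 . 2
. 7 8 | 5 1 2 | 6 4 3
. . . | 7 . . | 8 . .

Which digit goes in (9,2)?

(4,9) = 7: row 4 has {3,4,5,8}; col 9 has {1,2,3,4,6}; box has {3,4,6,9} → only 7 remains.
(7,1) = 6: row 7 has {1,2,3,4,5,9}; col 1 has {1,4,7,8}; box has {1,3,7,8} → only 6 remains.
(7,5) = 8: row 7 has {1,2,3,4,5,6,9}; col 5 has {1,9}; box has {1,2,4,5,7,9} → only 8 remains.
(7,8) = 7: row 7 has {1,2,3,4,5,6,8,9}; col 8 has {4}; box has {2,3,4,5,6,8} → only 7 remains.
(8,1) = 9: row 8 has {1,2,3,4,5,6,7,8}; col 1 has {1,4,6,7,8}; box has {1,3,6,7,8} → only 9 remains.
(9,6) = 6: row 9 has {7,8}; col 6 has {2,3,4}; box has {1,2,4,5,7,8,9} → only 6 remains.
(9,9) = 9: row 9 has {6,7,8}; col 9 has {1,2,3,4,6,7}; box has {2,3,4,5,6,7,8} → only 9 remains.
(1,9) = 5: row 1 has {1,8,9}; col 9 has {1,2,3,4,6,7,9}; box has {1} → only 5 remains.
(2,9) = 8: row 2 has {4,6}; col 9 has {1,2,3,4,5,6,7,9}; box has {1,5} → only 8 remains.
(4,6) = 9: row 4 has {3,4,5,7,8}; col 6 has {2,3,4,6}; box has {1,3,4} → only 9 remains.
(5,1) = 2: row 5 has {3,4,6}; col 1 has {1,4,6,7,8,9}; box has {5,6,7,8} → only 2 remains.
(5,3) = 9: row 5 has {2,3,4,6}; col 3 has {1,5,6,8}; box has {2,5,6,7,8} → only 9 remains.
(5,4) = 8: row 5 has {2,3,4,6,9}; col 4 has {1,4,5,7,9}; box has {1,3,4,9} → only 8 remains.
(5,7) = 1: row 5 has {2,3,4,6,8,9}; col 7 has {3,5,6,8,9}; box has {3,4,6,7,9} → only 1 remains.
(5,8) = 5: row 5 has {1,2,3,4,6,8,9}; col 8 has {4,7}; box has {1,3,4,6,7,9} → only 5 remains.
(6,2) = 4: row 6 has {1,6,7,9}; col 2 has {3,5,6,7,8}; box has {2,5,6,7,8,9} → only 4 remains.
(6,3) = 3: row 6 has {1,4,6,7,9}; col 3 has {1,5,6,8,9}; box has {2,4,5,6,7,8,9} → only 3 remains.
(6,6) = 5: row 6 has {1,3,4,6,7,9}; col 6 has {2,3,4,6,9}; box has {1,3,4,8,9} → only 5 remains.
(9,1) = 5: row 9 has {6,7,8,9}; col 1 has {1,2,4,6,7,8,9}; box has {1,3,6,7,8,9} → only 5 remains.
(9,2) = 2: row 9 has {5,6,7,8,9}; col 2 has {3,4,5,6,7,8}; box has {1,3,5,6,7,8,9} → only 2 remains.

2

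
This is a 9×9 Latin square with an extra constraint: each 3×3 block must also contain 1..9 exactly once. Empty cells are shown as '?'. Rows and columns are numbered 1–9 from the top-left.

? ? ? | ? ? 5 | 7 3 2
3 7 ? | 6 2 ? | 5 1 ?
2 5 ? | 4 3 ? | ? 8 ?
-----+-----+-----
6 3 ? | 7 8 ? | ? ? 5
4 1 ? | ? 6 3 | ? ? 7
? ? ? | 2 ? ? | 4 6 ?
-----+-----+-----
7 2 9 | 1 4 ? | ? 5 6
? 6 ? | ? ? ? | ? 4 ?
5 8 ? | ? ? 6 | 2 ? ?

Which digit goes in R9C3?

4

R3C9 = 9: row 3 has {2,3,4,5,8}; col 9 has {2,5,6,7}; box has {1,2,3,5,7,8} → only 9 remains.
R4C3 = 2: row 4 has {3,5,6,7,8}; col 3 has {9}; box has {1,3,4,6} → only 2 remains.
R4C8 = 9: row 4 has {2,3,5,6,7,8}; col 8 has {1,3,4,5,6,8}; box has {4,5,6,7} → only 9 remains.
R5C7 = 8: row 5 has {1,3,4,6,7}; col 7 has {2,4,5,7}; box has {4,5,6,7,9} → only 8 remains.
R5C8 = 2: row 5 has {1,3,4,6,7,8}; col 8 has {1,3,4,5,6,8,9}; box has {4,5,6,7,8,9} → only 2 remains.
R6C2 = 9: row 6 has {2,4,6}; col 2 has {1,2,3,5,6,7,8}; box has {1,2,3,4,6} → only 9 remains.
R6C6 = 1: row 6 has {2,4,6,9}; col 6 has {3,5,6}; box has {2,3,6,7,8} → only 1 remains.
R6C9 = 3: row 6 has {1,2,4,6,9}; col 9 has {2,5,6,7,9}; box has {2,4,5,6,7,8,9} → only 3 remains.
R7C6 = 8: row 7 has {1,2,4,5,6,7,9}; col 6 has {1,3,5,6}; box has {1,4,6} → only 8 remains.
R7C7 = 3: row 7 has {1,2,4,5,6,7,8,9}; col 7 has {2,4,5,7,8}; box has {2,4,5,6} → only 3 remains.
R8C1 = 1: row 8 has {4,6}; col 1 has {2,3,4,5,6,7}; box has {2,5,6,7,8,9} → only 1 remains.
R8C3 = 3: row 8 has {1,4,6}; col 3 has {2,9}; box has {1,2,5,6,7,8,9} → only 3 remains.
R8C7 = 9: row 8 has {1,3,4,6}; col 7 has {2,3,4,5,7,8}; box has {2,3,4,5,6} → only 9 remains.
R8C9 = 8: row 8 has {1,3,4,6,9}; col 9 has {2,3,5,6,7,9}; box has {2,3,4,5,6,9} → only 8 remains.
R9C3 = 4: row 9 has {2,5,6,8}; col 3 has {2,3,9}; box has {1,2,3,5,6,7,8,9} → only 4 remains.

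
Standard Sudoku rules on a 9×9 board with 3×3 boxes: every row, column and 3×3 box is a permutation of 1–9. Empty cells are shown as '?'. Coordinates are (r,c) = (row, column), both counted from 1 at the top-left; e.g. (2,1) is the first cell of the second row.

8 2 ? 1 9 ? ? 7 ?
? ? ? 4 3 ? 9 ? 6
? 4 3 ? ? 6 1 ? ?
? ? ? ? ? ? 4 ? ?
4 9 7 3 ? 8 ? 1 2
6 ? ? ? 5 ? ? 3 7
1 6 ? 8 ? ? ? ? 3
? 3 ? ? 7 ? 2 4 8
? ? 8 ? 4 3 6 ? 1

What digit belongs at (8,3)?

(1,6) = 5: row 1 has {1,2,7,8,9}; col 6 has {3,6,8}; box has {1,3,4,6,9} → only 5 remains.
(1,7) = 3: row 1 has {1,2,5,7,8,9}; col 7 has {1,2,4,6,9}; box has {1,6,7,9} → only 3 remains.
(1,9) = 4: row 1 has {1,2,3,5,7,8,9}; col 9 has {1,2,3,6,7,8}; box has {1,3,6,7,9} → only 4 remains.
(3,9) = 5: row 3 has {1,3,4,6}; col 9 has {1,2,3,4,6,7,8}; box has {1,3,4,6,7,9} → only 5 remains.
(4,9) = 9: row 4 has {4}; col 9 has {1,2,3,4,5,6,7,8}; box has {1,2,3,4,7} → only 9 remains.
(5,5) = 6: row 5 has {1,2,3,4,7,8,9}; col 5 has {3,4,5,7,9}; box has {3,5,8} → only 6 remains.
(5,7) = 5: row 5 has {1,2,3,4,6,7,8,9}; col 7 has {1,2,3,4,6,9}; box has {1,2,3,4,7,9} → only 5 remains.
(6,7) = 8: row 6 has {3,5,6,7}; col 7 has {1,2,3,4,5,6,9}; box has {1,2,3,4,5,7,9} → only 8 remains.
(7,5) = 2: row 7 has {1,3,6,8}; col 5 has {3,4,5,6,7,9}; box has {3,4,7,8} → only 2 remains.
(7,6) = 9: row 7 has {1,2,3,6,8}; col 6 has {3,5,6,8}; box has {2,3,4,7,8} → only 9 remains.
(7,7) = 7: row 7 has {1,2,3,6,8,9}; col 7 has {1,2,3,4,5,6,8,9}; box has {1,2,3,4,6,8} → only 7 remains.
(7,8) = 5: row 7 has {1,2,3,6,7,8,9}; col 8 has {1,3,4,7}; box has {1,2,3,4,6,7,8} → only 5 remains.
(8,6) = 1: row 8 has {2,3,4,7,8}; col 6 has {3,5,6,8,9}; box has {2,3,4,7,8,9} → only 1 remains.
(9,4) = 5: row 9 has {1,3,4,6,8}; col 4 has {1,3,4,8}; box has {1,2,3,4,7,8,9} → only 5 remains.
(9,8) = 9: row 9 has {1,3,4,5,6,8}; col 8 has {1,3,4,5,7}; box has {1,2,3,4,5,6,7,8} → only 9 remains.
(1,3) = 6: row 1 has {1,2,3,4,5,7,8,9}; col 3 has {3,7,8}; box has {2,3,4,8} → only 6 remains.
(3,5) = 8: row 3 has {1,3,4,5,6}; col 5 has {2,3,4,5,6,7,9}; box has {1,3,4,5,6,9} → only 8 remains.
(3,8) = 2: row 3 has {1,3,4,5,6,8}; col 8 has {1,3,4,5,7,9}; box has {1,3,4,5,6,7,9} → only 2 remains.
(4,5) = 1: row 4 has {4,9}; col 5 has {2,3,4,5,6,7,8,9}; box has {3,5,6,8} → only 1 remains.
(4,8) = 6: row 4 has {1,4,9}; col 8 has {1,2,3,4,5,7,9}; box has {1,2,3,4,5,7,8,9} → only 6 remains.
(6,2) = 1: row 6 has {3,5,6,7,8}; col 2 has {2,3,4,6,9}; box has {4,6,7,9} → only 1 remains.
(6,3) = 2: row 6 has {1,3,5,6,7,8}; col 3 has {3,6,7,8}; box has {1,4,6,7,9} → only 2 remains.
(6,4) = 9: row 6 has {1,2,3,5,6,7,8}; col 4 has {1,3,4,5,8}; box has {1,3,5,6,8} → only 9 remains.
(6,6) = 4: row 6 has {1,2,3,5,6,7,8,9}; col 6 has {1,3,5,6,8,9}; box has {1,3,5,6,8,9} → only 4 remains.
(7,3) = 4: row 7 has {1,2,3,5,6,7,8,9}; col 3 has {2,3,6,7,8}; box has {1,3,6,8} → only 4 remains.
(8,4) = 6: row 8 has {1,2,3,4,7,8}; col 4 has {1,3,4,5,8,9}; box has {1,2,3,4,5,7,8,9} → only 6 remains.
(9,2) = 7: row 9 has {1,3,4,5,6,8,9}; col 2 has {1,2,3,4,6,9}; box has {1,3,4,6,8} → only 7 remains.
(2,2) = 5: row 2 has {3,4,6,9}; col 2 has {1,2,3,4,6,7,9}; box has {2,3,4,6,8} → only 5 remains.
(2,3) = 1: row 2 has {3,4,5,6,9}; col 3 has {2,3,4,6,7,8}; box has {2,3,4,5,6,8} → only 1 remains.
(2,8) = 8: row 2 has {1,3,4,5,6,9}; col 8 has {1,2,3,4,5,6,7,9}; box has {1,2,3,4,5,6,7,9} → only 8 remains.
(3,4) = 7: row 3 has {1,2,3,4,5,6,8}; col 4 has {1,3,4,5,6,8,9}; box has {1,3,4,5,6,8,9} → only 7 remains.
(4,2) = 8: row 4 has {1,4,6,9}; col 2 has {1,2,3,4,5,6,7,9}; box has {1,2,4,6,7,9} → only 8 remains.
(4,3) = 5: row 4 has {1,4,6,8,9}; col 3 has {1,2,3,4,6,7,8}; box has {1,2,4,6,7,8,9} → only 5 remains.
(4,4) = 2: row 4 has {1,4,5,6,8,9}; col 4 has {1,3,4,5,6,7,8,9}; box has {1,3,4,5,6,8,9} → only 2 remains.
(4,6) = 7: row 4 has {1,2,4,5,6,8,9}; col 6 has {1,3,4,5,6,8,9}; box has {1,2,3,4,5,6,8,9} → only 7 remains.
(8,3) = 9: row 8 has {1,2,3,4,6,7,8}; col 3 has {1,2,3,4,5,6,7,8}; box has {1,3,4,6,7,8} → only 9 remains.

9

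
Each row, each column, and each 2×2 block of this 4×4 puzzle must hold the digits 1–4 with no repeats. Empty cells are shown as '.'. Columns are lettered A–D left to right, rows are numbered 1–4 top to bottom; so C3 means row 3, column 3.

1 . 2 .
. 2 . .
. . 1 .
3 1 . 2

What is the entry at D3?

A2 = 4: row 2 has {2}; col 1 has {1,3}; box has {1,2} → only 4 remains.
C2 = 3: row 2 has {2,4}; col 3 has {1,2}; box has {2} → only 3 remains.
D2 = 1: row 2 has {2,3,4}; col 4 has {2}; box has {2,3} → only 1 remains.
A3 = 2: row 3 has {1}; col 1 has {1,3,4}; box has {1,3} → only 2 remains.
B3 = 4: row 3 has {1,2}; col 2 has {1,2}; box has {1,2,3} → only 4 remains.
D3 = 3: row 3 has {1,2,4}; col 4 has {1,2}; box has {1,2} → only 3 remains.

3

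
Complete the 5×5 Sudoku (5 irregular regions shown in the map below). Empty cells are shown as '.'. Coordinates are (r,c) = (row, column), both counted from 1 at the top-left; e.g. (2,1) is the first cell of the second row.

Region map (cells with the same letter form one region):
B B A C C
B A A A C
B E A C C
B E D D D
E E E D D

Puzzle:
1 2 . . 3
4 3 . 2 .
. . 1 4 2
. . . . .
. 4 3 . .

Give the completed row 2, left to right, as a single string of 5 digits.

43521

(1,4) = 5 (sole candidate).
(2,3) = 5: row 2 has {2,3,4}; col 3 has {1,3}; region has {1,2,3} → only 5 remains.
(2,5) = 1: row 2 has {2,3,4,5}; col 5 has {2,3}; region has {2,3,4,5} → only 1 remains.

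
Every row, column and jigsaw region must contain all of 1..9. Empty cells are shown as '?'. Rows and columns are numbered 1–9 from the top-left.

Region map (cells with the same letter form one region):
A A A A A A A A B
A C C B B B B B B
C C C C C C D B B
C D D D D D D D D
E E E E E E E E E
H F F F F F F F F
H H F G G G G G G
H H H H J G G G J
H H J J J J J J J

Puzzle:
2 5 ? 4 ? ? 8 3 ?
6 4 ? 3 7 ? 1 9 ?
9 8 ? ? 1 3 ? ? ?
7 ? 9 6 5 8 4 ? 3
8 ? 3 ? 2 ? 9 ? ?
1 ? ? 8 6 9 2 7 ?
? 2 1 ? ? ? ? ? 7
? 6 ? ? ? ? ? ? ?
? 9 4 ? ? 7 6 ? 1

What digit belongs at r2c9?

8

r1c3 = 7: row 1 has {2,3,4,5,8}; col 3 has {1,3,4,9}; region has {2,3,4,5,6,8} → only 7 remains.
r1c5 = 9: row 1 has {2,3,4,5,7,8}; col 5 has {1,2,5,6,7}; region has {2,3,4,5,6,7,8} → only 9 remains.
r1c6 = 1: row 1 has {2,3,4,5,7,8,9}; col 6 has {3,7,8,9}; region has {2,3,4,5,6,7,8,9} → only 1 remains.
r1c9 = 6: row 1 has {1,2,3,4,5,7,8,9}; col 9 has {1,3,7}; region has {1,3,7,9} → only 6 remains.
r3c7 = 7: row 3 has {1,3,8,9}; col 7 has {1,2,4,6,8,9}; region has {3,4,5,6,8,9} → only 7 remains.
r4c2 = 1: row 4 has {3,4,5,6,7,8,9}; col 2 has {2,4,5,6,8,9}; region has {3,4,5,6,7,8,9} → only 1 remains.
r4c8 = 2: row 4 has {1,3,4,5,6,7,8,9}; col 8 has {3,7,9}; region has {1,3,4,5,6,7,8,9} → only 2 remains.
r5c2 = 7: row 5 has {2,3,8,9}; col 2 has {1,2,4,5,6,8,9}; region has {2,3,8,9} → only 7 remains.
r6c2 = 3: row 6 has {1,2,6,7,8,9}; col 2 has {1,2,4,5,6,7,8,9}; region has {1,2,6,7,8,9} → only 3 remains.
r6c3 = 5: row 6 has {1,2,3,6,7,8,9}; col 3 has {1,3,4,7,9}; region has {1,2,3,6,7,8,9} → only 5 remains.
r6c9 = 4: row 6 has {1,2,3,5,6,7,8,9}; col 9 has {1,3,6,7}; region has {1,2,3,5,6,7,8,9} → only 4 remains.
r8c3 = 8: row 8 has {6}; col 3 has {1,3,4,5,7,9}; region has {1,2,6,9} → only 8 remains.
r8c5 = 3: row 8 has {6,8}; col 5 has {1,2,5,6,7,9}; region has {1,4,6,7} → only 3 remains.
r8c7 = 5: row 8 has {3,6,8}; col 7 has {1,2,4,6,7,8,9}; region has {7} → only 5 remains.
r9c5 = 8: row 9 has {1,4,6,7,9}; col 5 has {1,2,3,5,6,7,9}; region has {1,3,4,6,7} → only 8 remains.
r9c8 = 5: row 9 has {1,4,6,7,8,9}; col 8 has {2,3,7,9}; region has {1,3,4,6,7,8} → only 5 remains.
r2c3 = 2: row 2 has {1,3,4,6,7,9}; col 3 has {1,3,4,5,7,8,9}; region has {1,3,4,7,8,9} → only 2 remains.
r2c6 = 5: row 2 has {1,2,3,4,6,7,9}; col 6 has {1,3,7,8,9}; region has {1,3,6,7,9} → only 5 remains.
r2c9 = 8: row 2 has {1,2,3,4,5,6,7,9}; col 9 has {1,3,4,6,7}; region has {1,3,5,6,7,9} → only 8 remains.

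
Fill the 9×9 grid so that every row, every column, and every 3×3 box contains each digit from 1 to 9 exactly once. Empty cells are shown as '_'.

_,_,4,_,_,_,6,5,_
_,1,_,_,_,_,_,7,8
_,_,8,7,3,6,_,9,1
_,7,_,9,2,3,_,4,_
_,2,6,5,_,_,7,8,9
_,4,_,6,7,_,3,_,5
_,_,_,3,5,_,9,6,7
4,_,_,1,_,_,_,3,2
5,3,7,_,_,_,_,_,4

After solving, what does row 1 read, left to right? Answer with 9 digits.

794812653

row 1, column 2 = 9: row 1 has {4,5,6}; col 2 has {1,2,3,4,7}; box has {1,4,8} → only 9 remains.
row 1, column 9 = 3: row 1 has {4,5,6,9}; col 9 has {1,2,4,5,7,8,9}; box has {1,5,6,7,8,9} → only 3 remains.
row 3, column 1 = 2: row 3 has {1,3,6,7,8,9}; col 1 has {4,5}; box has {1,4,8,9} → only 2 remains.
row 3, column 2 = 5: row 3 has {1,2,3,6,7,8,9}; col 2 has {1,2,3,4,7,9}; box has {1,2,4,8,9} → only 5 remains.
row 3, column 7 = 4: row 3 has {1,2,3,5,6,7,8,9}; col 7 has {3,6,7,9}; box has {1,3,5,6,7,8,9} → only 4 remains.
row 4, column 7 = 1: row 4 has {2,3,4,7,9}; col 7 has {3,4,6,7,9}; box has {3,4,5,7,8,9} → only 1 remains.
row 4, column 9 = 6: row 4 has {1,2,3,4,7,9}; col 9 has {1,2,3,4,5,7,8,9}; box has {1,3,4,5,7,8,9} → only 6 remains.
row 6, column 8 = 2: row 6 has {3,4,5,6,7}; col 8 has {3,4,5,6,7,8,9}; box has {1,3,4,5,6,7,8,9} → only 2 remains.
row 7, column 2 = 8: row 7 has {3,5,6,7,9}; col 2 has {1,2,3,4,5,7,9}; box has {3,4,5,7} → only 8 remains.
row 8, column 2 = 6: row 8 has {1,2,3,4}; col 2 has {1,2,3,4,5,7,8,9}; box has {3,4,5,7,8} → only 6 remains.
row 8, column 3 = 9: row 8 has {1,2,3,4,6}; col 3 has {4,6,7,8}; box has {3,4,5,6,7,8} → only 9 remains.
row 8, column 5 = 8: row 8 has {1,2,3,4,6,9}; col 5 has {2,3,5,7}; box has {1,3,5} → only 8 remains.
row 8, column 6 = 7: row 8 has {1,2,3,4,6,8,9}; col 6 has {3,6}; box has {1,3,5,8} → only 7 remains.
row 8, column 7 = 5: row 8 has {1,2,3,4,6,7,8,9}; col 7 has {1,3,4,6,7,9}; box has {2,3,4,6,7,9} → only 5 remains.
row 9, column 4 = 2: row 9 has {3,4,5,7}; col 4 has {1,3,5,6,7,9}; box has {1,3,5,7,8} → only 2 remains.
row 9, column 6 = 9: row 9 has {2,3,4,5,7}; col 6 has {3,6,7}; box has {1,2,3,5,7,8} → only 9 remains.
row 9, column 7 = 8: row 9 has {2,3,4,5,7,9}; col 7 has {1,3,4,5,6,7,9}; box has {2,3,4,5,6,7,9} → only 8 remains.
row 9, column 8 = 1: row 9 has {2,3,4,5,7,8,9}; col 8 has {2,3,4,5,6,7,8,9}; box has {2,3,4,5,6,7,8,9} → only 1 remains.
row 1, column 1 = 7: row 1 has {3,4,5,6,9}; col 1 has {2,4,5}; box has {1,2,4,5,8,9} → only 7 remains.
row 1, column 4 = 8: row 1 has {3,4,5,6,7,9}; col 4 has {1,2,3,5,6,7,9}; box has {3,6,7} → only 8 remains.
row 1, column 5 = 1: row 1 has {3,4,5,6,7,8,9}; col 5 has {2,3,5,7,8}; box has {3,6,7,8} → only 1 remains.
row 1, column 6 = 2: row 1 has {1,3,4,5,6,7,8,9}; col 6 has {3,6,7,9}; box has {1,3,6,7,8} → only 2 remains.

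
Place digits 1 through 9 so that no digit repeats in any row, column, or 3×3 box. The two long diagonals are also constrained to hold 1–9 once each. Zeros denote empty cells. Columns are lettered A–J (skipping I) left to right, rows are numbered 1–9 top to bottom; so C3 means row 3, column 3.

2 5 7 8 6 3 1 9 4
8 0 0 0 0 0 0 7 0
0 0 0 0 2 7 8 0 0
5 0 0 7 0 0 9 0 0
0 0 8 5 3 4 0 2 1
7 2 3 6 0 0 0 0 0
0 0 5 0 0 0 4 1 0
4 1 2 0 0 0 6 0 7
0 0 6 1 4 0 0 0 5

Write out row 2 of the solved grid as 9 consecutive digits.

F4 = 2 (sole candidate).
G5 = 7 (sole candidate).
G6 = 5 (sole candidate).
J6 = 8 (sole candidate).
H8 = 8 (sole candidate).
A9 = 9 (sole candidate).
F9 = 8 (sole candidate).
H9 = 3 (sole candidate).
A5 = 6 (sole candidate).
B5 = 9 (sole candidate).
H6 = 4 (sole candidate).
A7 = 3 (sole candidate).
B9 = 7 (sole candidate).
G9 = 2 (sole candidate).
B2 = 6: row 2 has {7,8}; col 2 has {1,2,5,7,9}; box has {2,5,7,8}; main diagonal has {2,3,4,5,7,8} → only 6 remains.
G2 = 3: row 2 has {6,7,8}; col 7 has {1,2,4,5,6,7,8,9}; box has {1,4,7,8,9} → only 3 remains.
J2 = 2: row 2 has {3,6,7,8}; col 9 has {1,4,5,7,8}; box has {1,3,4,7,8,9} → only 2 remains.
A3 = 1 (sole candidate).
C3 = 9 (sole candidate).
D3 = 4 (sole candidate).
J3 = 6 (sole candidate).
B4 = 4 (sole candidate).
C4 = 1 (sole candidate).
E4 = 8 (sole candidate).
H4 = 6 (sole candidate).
J4 = 3 (sole candidate).
F6 = 1 (sole candidate).
B7 = 8 (sole candidate).
J7 = 9 (sole candidate).
C2 = 4: row 2 has {2,3,6,7,8}; col 3 has {1,2,3,5,6,7,8,9}; box has {1,2,5,6,7,8,9} → only 4 remains.
D2 = 9: row 2 has {2,3,4,6,7,8}; col 4 has {1,4,5,6,7,8}; box has {2,3,4,6,7,8} → only 9 remains.
F2 = 5: row 2 has {2,3,4,6,7,8,9}; col 6 has {1,2,3,4,7,8}; box has {2,3,4,6,7,8,9} → only 5 remains.
B3 = 3 (sole candidate).
H3 = 5 (sole candidate).
E6 = 9 (sole candidate).
D7 = 2 (sole candidate).
E7 = 7 (sole candidate).
F7 = 6 (sole candidate).
D8 = 3 (sole candidate).
E8 = 5 (sole candidate).
F8 = 9 (sole candidate).
E2 = 1: row 2 has {2,3,4,5,6,7,8,9}; col 5 has {2,3,4,5,6,7,8,9}; box has {2,3,4,5,6,7,8,9} → only 1 remains.

864915372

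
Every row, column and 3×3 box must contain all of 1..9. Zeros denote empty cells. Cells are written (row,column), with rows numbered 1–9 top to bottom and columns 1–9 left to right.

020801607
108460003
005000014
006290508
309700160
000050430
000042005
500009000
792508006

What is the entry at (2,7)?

(1,5) = 3 (sole candidate).
(2,2) = 7 (sole candidate).
(2,6) = 5 (sole candidate).
(3,4) = 9 (sole candidate).
(3,6) = 7 (sole candidate).
(4,1) = 4 (sole candidate).
(4,2) = 1 (sole candidate).
(4,6) = 3 (sole candidate).
(4,8) = 7 (sole candidate).
(5,5) = 8 (sole candidate).
(5,6) = 4 (sole candidate).
(5,9) = 2 (sole candidate).
(6,2) = 8 (sole candidate).
(6,3) = 7 (sole candidate).
(6,6) = 6 (sole candidate).
(6,9) = 9 (sole candidate).
(8,9) = 1 (sole candidate).
(9,5) = 1 (sole candidate).
(9,7) = 3 (sole candidate).
(9,8) = 4 (sole candidate).
(1,1) = 9 (sole candidate).
(1,3) = 4 (sole candidate).
(1,8) = 5 (sole candidate).
(3,1) = 6 (sole candidate).
(3,2) = 3 (sole candidate).
(3,5) = 2 (sole candidate).
(3,7) = 8 (sole candidate).
(5,2) = 5 (sole candidate).
(6,1) = 2 (sole candidate).
(6,4) = 1 (sole candidate).
(7,1) = 8 (sole candidate).
(7,2) = 6 (sole candidate).
(7,4) = 3 (sole candidate).
(7,8) = 9 (sole candidate).
(8,2) = 4 (sole candidate).
(8,3) = 3 (sole candidate).
(8,4) = 6 (sole candidate).
(8,5) = 7 (sole candidate).
(8,7) = 2 (sole candidate).
(8,8) = 8 (sole candidate).
(2,7) = 9: row 2 has {1,3,4,5,6,7,8}; col 7 has {1,2,3,4,5,6,8}; box has {1,3,4,5,6,7,8} → only 9 remains.

9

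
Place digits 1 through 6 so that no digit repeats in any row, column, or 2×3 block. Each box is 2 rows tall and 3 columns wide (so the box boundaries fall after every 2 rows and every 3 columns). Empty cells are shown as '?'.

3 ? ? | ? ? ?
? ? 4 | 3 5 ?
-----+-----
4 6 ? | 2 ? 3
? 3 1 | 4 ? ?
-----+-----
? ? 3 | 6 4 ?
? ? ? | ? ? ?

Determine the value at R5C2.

R1C4 = 1 (sole candidate).
R3C3 = 5 (sole candidate).
R3C5 = 1 (sole candidate).
R4C1 = 2 (sole candidate).
R4C5 = 6 (sole candidate).
R4C6 = 5 (sole candidate).
R6C4 = 5 (sole candidate).
R1C5 = 2 (sole candidate).
R2C6 = 6 (sole candidate).
R6C5 = 3 (sole candidate).
R1C2 = 5 (sole candidate).
R1C3 = 6 (sole candidate).
R1C6 = 4 (sole candidate).
R2C1 = 1 (sole candidate).
R2C2 = 2 (sole candidate).
R5C1 = 5 (sole candidate).
R5C2 = 1: row 5 has {3,4,5,6}; col 2 has {2,3,5,6}; box has {3,5} → only 1 remains.

1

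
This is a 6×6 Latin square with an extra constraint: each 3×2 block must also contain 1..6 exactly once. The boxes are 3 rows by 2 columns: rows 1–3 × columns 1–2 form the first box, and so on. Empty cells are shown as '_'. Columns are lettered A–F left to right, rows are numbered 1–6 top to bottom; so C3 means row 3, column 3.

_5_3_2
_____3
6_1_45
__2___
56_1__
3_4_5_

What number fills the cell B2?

C1 = 6 (sole candidate).
E1 = 1 (sole candidate).
C2 = 5 (sole candidate).
E2 = 6 (sole candidate).
D3 = 2 (sole candidate).
E4 = 3 (sole candidate).
C5 = 3 (sole candidate).
E5 = 2 (sole candidate).
F5 = 4 (sole candidate).
D6 = 6 (sole candidate).
F6 = 1 (sole candidate).
A1 = 4 (sole candidate).
D2 = 4 (sole candidate).
B3 = 3 (sole candidate).
A4 = 1 (sole candidate).
B4 = 4 (sole candidate).
D4 = 5 (sole candidate).
F4 = 6 (sole candidate).
B6 = 2 (sole candidate).
A2 = 2 (sole candidate).
B2 = 1: row 2 has {2,3,4,5,6}; col 2 has {2,3,4,5,6}; box has {2,3,4,5,6} → only 1 remains.

1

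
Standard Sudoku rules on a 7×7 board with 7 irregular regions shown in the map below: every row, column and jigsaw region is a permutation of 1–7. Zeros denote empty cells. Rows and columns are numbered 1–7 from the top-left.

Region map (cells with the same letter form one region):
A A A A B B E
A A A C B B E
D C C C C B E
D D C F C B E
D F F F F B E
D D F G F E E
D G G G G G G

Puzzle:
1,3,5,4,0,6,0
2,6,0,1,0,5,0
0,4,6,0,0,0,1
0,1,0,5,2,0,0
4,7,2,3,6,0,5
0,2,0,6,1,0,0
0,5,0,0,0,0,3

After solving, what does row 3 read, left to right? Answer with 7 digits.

R1C5 = 7: row 1 has {1,3,4,5,6}; col 5 has {1,2,6}; region has {5,6} → only 7 remains.
R1C7 = 2: row 1 has {1,3,4,5,6,7}; col 7 has {1,3,5}; region has {1,5} → only 2 remains.
R2C3 = 7: row 2 has {1,2,5,6}; col 3 has {2,5,6}; region has {1,2,3,4,5,6} → only 7 remains.
R2C7 = 4: row 2 has {1,2,5,6,7}; col 7 has {1,2,3,5}; region has {1,2,5} → only 4 remains.
R3C4 = 7: row 3 has {1,4,6}; col 4 has {1,3,4,5,6}; region has {1,2,4,6} → only 7 remains.
R4C3 = 3: row 4 has {1,2,5}; col 3 has {2,5,6,7}; region has {1,2,4,6,7} → only 3 remains.
R4C6 = 4: row 4 has {1,2,3,5}; col 6 has {5,6}; region has {5,6,7} → only 4 remains.
R5C6 = 1: row 5 has {2,3,4,5,6,7}; col 6 has {4,5,6}; region has {4,5,6,7} → only 1 remains.
R6C3 = 4: row 6 has {1,2,6}; col 3 has {2,3,5,6,7}; region has {1,2,3,5,6,7} → only 4 remains.
R6C7 = 7: row 6 has {1,2,4,6}; col 7 has {1,2,3,4,5}; region has {1,2,4,5} → only 7 remains.
R7C3 = 1: row 7 has {3,5}; col 3 has {2,3,4,5,6,7}; region has {3,5,6} → only 1 remains.
R7C4 = 2: row 7 has {1,3,5}; col 4 has {1,3,4,5,6,7}; region has {1,3,5,6} → only 2 remains.
R7C5 = 4: row 7 has {1,2,3,5}; col 5 has {1,2,6,7}; region has {1,2,3,5,6} → only 4 remains.
R7C6 = 7: row 7 has {1,2,3,4,5}; col 6 has {1,4,5,6}; region has {1,2,3,4,5,6} → only 7 remains.
R2C5 = 3: row 2 has {1,2,4,5,6,7}; col 5 has {1,2,4,6,7}; region has {1,4,5,6,7} → only 3 remains.
R3C5 = 5: row 3 has {1,4,6,7}; col 5 has {1,2,3,4,6,7}; region has {1,2,3,4,6,7} → only 5 remains.
R3C6 = 2: row 3 has {1,4,5,6,7}; col 6 has {1,4,5,6,7}; region has {1,3,4,5,6,7} → only 2 remains.
R4C7 = 6: row 4 has {1,2,3,4,5}; col 7 has {1,2,3,4,5,7}; region has {1,2,4,5,7} → only 6 remains.
R6C6 = 3: row 6 has {1,2,4,6,7}; col 6 has {1,2,4,5,6,7}; region has {1,2,4,5,6,7} → only 3 remains.
R7C1 = 6: row 7 has {1,2,3,4,5,7}; col 1 has {1,2,4}; region has {1,2,4} → only 6 remains.
R3C1 = 3: row 3 has {1,2,4,5,6,7}; col 1 has {1,2,4,6}; region has {1,2,4,6} → only 3 remains.

3467521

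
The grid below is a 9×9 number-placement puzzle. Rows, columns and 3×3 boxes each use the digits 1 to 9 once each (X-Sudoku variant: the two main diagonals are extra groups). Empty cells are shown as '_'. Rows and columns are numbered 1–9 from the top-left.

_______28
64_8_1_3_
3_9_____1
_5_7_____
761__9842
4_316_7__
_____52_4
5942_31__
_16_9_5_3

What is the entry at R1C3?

5

R1C1 = 1: row 1 has {2,8}; col 1 has {3,4,5,6,7}; box has {3,4,6,9}; main diagonal has {2,3,4,7,9} → only 1 remains.
R1C2 = 7: row 1 has {1,2,8}; col 2 has {1,4,5,6,9}; box has {1,3,4,6,9} → only 7 remains.
R1C3 = 5: row 1 has {1,2,7,8}; col 3 has {1,3,4,6,9}; box has {1,3,4,6,7,9} → only 5 remains.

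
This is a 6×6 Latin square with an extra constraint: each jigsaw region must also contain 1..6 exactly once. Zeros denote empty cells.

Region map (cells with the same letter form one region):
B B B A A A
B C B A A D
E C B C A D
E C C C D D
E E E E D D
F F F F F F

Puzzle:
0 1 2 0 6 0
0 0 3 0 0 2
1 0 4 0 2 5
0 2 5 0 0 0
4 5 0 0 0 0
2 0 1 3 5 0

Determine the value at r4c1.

3

r1c1 = 5: row 1 has {1,2,6}; col 1 has {1,2,4}; region has {1,2,3,4} → only 5 remains.
r1c4 = 4: row 1 has {1,2,5,6}; col 4 has {3}; region has {2,6} → only 4 remains.
r1c6 = 3: row 1 has {1,2,4,5,6}; col 6 has {2,5}; region has {2,4,6} → only 3 remains.
r2c1 = 6: row 2 has {2,3}; col 1 has {1,2,4,5}; region has {1,2,3,4,5} → only 6 remains.
r2c2 = 4: row 2 has {2,3,6}; col 2 has {1,2,5}; region has {2,5} → only 4 remains.
r2c5 = 1: row 2 has {2,3,4,6}; col 5 has {2,5,6}; region has {2,3,4,6} → only 1 remains.
r3c4 = 6: row 3 has {1,2,4,5}; col 4 has {3,4}; region has {2,4,5} → only 6 remains.
r4c1 = 3: row 4 has {2,5}; col 1 has {1,2,4,5,6}; region has {1,4,5} → only 3 remains.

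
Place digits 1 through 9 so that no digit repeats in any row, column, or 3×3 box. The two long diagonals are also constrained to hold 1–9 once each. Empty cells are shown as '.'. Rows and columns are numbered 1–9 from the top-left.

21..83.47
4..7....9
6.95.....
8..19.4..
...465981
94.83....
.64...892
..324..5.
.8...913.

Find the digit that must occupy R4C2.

5

R1C3 = 5 (sole candidate).
R1C7 = 6 (sole candidate).
R2C2 = 3 (sole candidate).
R2C3 = 8 (sole candidate).
R3C2 = 7 (sole candidate).
R4C6 = 2 (sole candidate).
R5C2 = 2 (sole candidate).
R5C3 = 7 (sole candidate).
R6C6 = 7 (sole candidate).
R7C4 = 3 (sole candidate).
R7C6 = 1 (sole candidate).
R8C2 = 9 (sole candidate).
R8C7 = 7 (sole candidate).
R8C9 = 6 (sole candidate).
R9C1 = 5 (sole candidate).
R9C3 = 2 (sole candidate).
R9C4 = 6 (sole candidate).
R9C5 = 7 (sole candidate).
R9C9 = 4 (sole candidate).
R1C4 = 9 (sole candidate).
R2C6 = 6 (sole candidate).
R2C8 = 1 (sole candidate).
R3C6 = 4 (sole candidate).
R3C7 = 3 (sole candidate).
R3C8 = 2 (sole candidate).
R3C9 = 8 (sole candidate).
R4C2 = 5: row 4 has {1,2,4,8,9}; col 2 has {1,2,3,4,6,7,8,9}; box has {2,4,7,8,9} → only 5 remains.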